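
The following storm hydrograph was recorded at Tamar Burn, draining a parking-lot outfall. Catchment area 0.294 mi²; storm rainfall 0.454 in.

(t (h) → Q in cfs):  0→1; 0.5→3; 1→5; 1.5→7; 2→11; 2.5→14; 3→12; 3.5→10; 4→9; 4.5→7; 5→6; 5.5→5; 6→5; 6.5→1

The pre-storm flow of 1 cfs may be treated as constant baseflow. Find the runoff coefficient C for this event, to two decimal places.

ΣQ_DR = 82.00 cfs; V = ΣQ_DR·Δt = 1.476 × 10^5 ft³.
Runoff depth d = V / A = 0.2161 in.
C = d / P = 0.2161 / 0.454 = 0.48.

C ≈ 0.48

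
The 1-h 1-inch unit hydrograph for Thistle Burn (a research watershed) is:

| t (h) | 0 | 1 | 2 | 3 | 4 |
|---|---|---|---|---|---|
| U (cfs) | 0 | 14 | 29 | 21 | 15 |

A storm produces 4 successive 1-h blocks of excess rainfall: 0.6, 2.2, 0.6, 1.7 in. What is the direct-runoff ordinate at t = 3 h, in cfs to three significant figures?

Q ≈ 84.8 cfs

By discrete convolution, Q_j = Σ (P_i / 1 in) · U_{j−i}.
At t = 3 h (j=3): Q = (0.6/1)·21 + (2.2/1)·29 + (0.6/1)·14 + (1.7/1)·0 = 84.8 cfs.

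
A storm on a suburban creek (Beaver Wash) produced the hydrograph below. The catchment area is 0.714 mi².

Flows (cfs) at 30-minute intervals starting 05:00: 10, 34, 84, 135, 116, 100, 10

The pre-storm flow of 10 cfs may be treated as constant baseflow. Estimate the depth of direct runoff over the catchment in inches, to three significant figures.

d ≈ 0.455 in

Direct runoff: 0.0, 24.0, 74.0, 125.0, 106.0, 90.0, 0.0 cfs; ΣQ_DR = 419.0 cfs.
V = ΣQ_DR · Δt = 419.0 × 1800 s = 7.542 × 10^5 ft³.
Over A = 0.714 mi², depth = V / A = 0.455 in.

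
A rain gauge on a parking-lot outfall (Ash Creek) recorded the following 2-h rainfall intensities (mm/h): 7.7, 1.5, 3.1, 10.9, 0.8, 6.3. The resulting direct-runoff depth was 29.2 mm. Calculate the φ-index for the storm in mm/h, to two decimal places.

φ ≈ 3.43 mm/h

Only the 3 blocks with intensity above φ contribute runoff: 7.7, 10.9, 6.3 mm/h.
Σ(I−φ)·Δt = d  ⇒  (7.7+10.9+6.3 − 3φ)·2 = 29.2
φ = (24.90 − 29.2/2) / 3 = 3.43 mm/h.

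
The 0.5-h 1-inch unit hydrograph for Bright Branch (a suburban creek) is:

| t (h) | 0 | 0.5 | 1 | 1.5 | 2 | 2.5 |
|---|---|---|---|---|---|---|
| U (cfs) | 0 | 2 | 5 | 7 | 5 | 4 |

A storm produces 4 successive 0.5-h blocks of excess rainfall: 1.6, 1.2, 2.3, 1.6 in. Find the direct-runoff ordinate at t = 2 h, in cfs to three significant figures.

By discrete convolution, Q_j = Σ (P_i / 1 in) · U_{j−i}.
At t = 2 h (j=4): Q = (1.6/1)·5 + (1.2/1)·7 + (2.3/1)·5 + (1.6/1)·2 = 31.1 cfs.

Q ≈ 31.1 cfs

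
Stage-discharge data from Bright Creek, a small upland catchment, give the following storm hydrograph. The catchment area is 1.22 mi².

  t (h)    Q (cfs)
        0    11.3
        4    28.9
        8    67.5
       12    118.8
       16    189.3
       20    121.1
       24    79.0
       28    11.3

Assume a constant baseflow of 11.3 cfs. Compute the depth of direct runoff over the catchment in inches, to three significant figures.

d ≈ 2.73 in

Direct runoff: 0.0, 17.6, 56.2, 107.5, 178.0, 109.8, 67.7, 0.0 cfs; ΣQ_DR = 536.8 cfs.
V = ΣQ_DR · Δt = 536.8 × 14400 s = 7.730 × 10^6 ft³.
Over A = 1.22 mi², depth = V / A = 2.73 in.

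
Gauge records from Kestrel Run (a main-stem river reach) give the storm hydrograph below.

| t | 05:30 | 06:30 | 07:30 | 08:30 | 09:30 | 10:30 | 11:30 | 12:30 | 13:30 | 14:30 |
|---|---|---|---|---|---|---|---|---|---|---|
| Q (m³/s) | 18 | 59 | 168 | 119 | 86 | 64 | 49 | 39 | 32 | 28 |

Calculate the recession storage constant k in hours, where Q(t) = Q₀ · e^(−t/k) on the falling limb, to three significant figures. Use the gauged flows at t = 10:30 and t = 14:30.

On the falling limb, Q drops from 64 to 28 m³/s between t = 10:30 and t = 14:30 (Δt = 4 h).
k = −Δt / ln(Q₂/Q₁) = −4 / ln(28/64) = 4.84 h.

k ≈ 4.84 h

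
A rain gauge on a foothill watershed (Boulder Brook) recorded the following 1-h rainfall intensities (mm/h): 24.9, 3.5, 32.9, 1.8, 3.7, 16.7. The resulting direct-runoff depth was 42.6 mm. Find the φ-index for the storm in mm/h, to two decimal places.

φ ≈ 10.63 mm/h

Only the 3 blocks with intensity above φ contribute runoff: 24.9, 32.9, 16.7 mm/h.
Σ(I−φ)·Δt = d  ⇒  (24.9+32.9+16.7 − 3φ)·1 = 42.6
φ = (74.50 − 42.6/1) / 3 = 10.63 mm/h.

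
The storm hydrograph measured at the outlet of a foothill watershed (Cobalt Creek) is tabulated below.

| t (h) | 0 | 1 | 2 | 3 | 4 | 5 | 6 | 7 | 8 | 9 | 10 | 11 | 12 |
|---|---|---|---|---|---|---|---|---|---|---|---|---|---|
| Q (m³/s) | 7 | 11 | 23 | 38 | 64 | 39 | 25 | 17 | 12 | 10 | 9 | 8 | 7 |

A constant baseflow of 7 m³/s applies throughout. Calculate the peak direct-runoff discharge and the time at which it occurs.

Q_p = 57.0 m³/s at t = 4 h

Subtracting baseflow gives direct-runoff ordinates: 0.0, 4.0, 16.0, 31.0, 57.0, 32.0, 18.0, 10.0, 5.0, 3.0, 2.0, 1.0, 0.0 m³/s.
The maximum is 57.0 m³/s, occurring at the reading for t = 4 h.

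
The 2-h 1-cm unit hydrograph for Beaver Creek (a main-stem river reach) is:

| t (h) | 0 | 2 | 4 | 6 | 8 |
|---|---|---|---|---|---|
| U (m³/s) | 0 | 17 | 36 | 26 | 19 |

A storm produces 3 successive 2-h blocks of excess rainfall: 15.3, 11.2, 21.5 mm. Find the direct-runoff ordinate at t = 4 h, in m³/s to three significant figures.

Q ≈ 74.1 m³/s

By discrete convolution, Q_j = Σ (P_i / 10 mm) · U_{j−i}.
At t = 4 h (j=2): Q = (15.3/10)·36 + (11.2/10)·17 + (21.5/10)·0 = 74.1 m³/s.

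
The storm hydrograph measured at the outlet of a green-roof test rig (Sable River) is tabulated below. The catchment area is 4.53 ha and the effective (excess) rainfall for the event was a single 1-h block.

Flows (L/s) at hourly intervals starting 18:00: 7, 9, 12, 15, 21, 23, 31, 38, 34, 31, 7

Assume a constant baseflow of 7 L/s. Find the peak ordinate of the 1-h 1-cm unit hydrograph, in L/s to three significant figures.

Direct runoff: 0.0, 2.0, 5.0, 8.0, 14.0, 16.0, 24.0, 31.0, 27.0, 24.0, 0.0 L/s; ΣQ_DR = 151.0 L/s, peak = 31.0 L/s.
Runoff depth d = ΣQ_DR·Δt / A = 151.0 × 3600 / (4.53 ha) = 12.00 mm.
The 1-cm UH is the DRH scaled by (10 mm)/d, so U_p = 31.0 × 10/12.00 = 25.8 L/s.

U_p ≈ 25.8 L/s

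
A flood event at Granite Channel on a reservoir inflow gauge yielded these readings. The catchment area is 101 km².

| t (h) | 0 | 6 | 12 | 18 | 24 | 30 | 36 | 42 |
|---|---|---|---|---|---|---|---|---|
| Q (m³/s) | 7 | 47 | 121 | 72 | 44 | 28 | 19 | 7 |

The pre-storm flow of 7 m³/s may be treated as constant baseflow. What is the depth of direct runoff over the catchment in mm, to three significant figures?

d ≈ 61.8 mm

Direct runoff: 0.0, 40.0, 114.0, 65.0, 37.0, 21.0, 12.0, 0.0 m³/s; ΣQ_DR = 289.0 m³/s.
V = ΣQ_DR · Δt = 289.0 × 21600 s = 6.242 × 10^6 m³.
Over A = 101 km², depth = V / A = 61.8 mm.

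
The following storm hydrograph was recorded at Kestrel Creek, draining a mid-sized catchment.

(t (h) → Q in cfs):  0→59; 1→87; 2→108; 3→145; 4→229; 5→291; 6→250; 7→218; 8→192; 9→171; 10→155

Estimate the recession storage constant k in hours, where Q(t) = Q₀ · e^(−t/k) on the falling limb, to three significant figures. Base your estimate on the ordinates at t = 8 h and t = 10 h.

On the falling limb, Q drops from 192 to 155 cfs between t = 8 h and t = 10 h (Δt = 2 h).
k = −Δt / ln(Q₂/Q₁) = −2 / ln(155/192) = 9.34 h.

k ≈ 9.34 h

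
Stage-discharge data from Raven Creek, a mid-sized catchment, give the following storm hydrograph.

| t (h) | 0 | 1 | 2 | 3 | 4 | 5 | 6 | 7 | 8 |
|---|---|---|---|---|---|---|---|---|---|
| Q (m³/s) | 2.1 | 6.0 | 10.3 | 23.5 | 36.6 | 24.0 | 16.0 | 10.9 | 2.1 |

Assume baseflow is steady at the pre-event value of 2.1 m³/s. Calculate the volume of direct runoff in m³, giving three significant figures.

V ≈ 4.05 × 10^5 m³

Direct-runoff ordinates (Q − Q_b): 0.0, 3.9, 8.2, 21.4, 34.5, 21.9, 13.9, 8.8, 0.0 m³/s.
ΣQ_DR = 112.6 m³/s.
With Δt = 1 h = 3600 s, V = ΣQ_DR · Δt = 112.6 × 3600 = 4.05 × 10^5 m³.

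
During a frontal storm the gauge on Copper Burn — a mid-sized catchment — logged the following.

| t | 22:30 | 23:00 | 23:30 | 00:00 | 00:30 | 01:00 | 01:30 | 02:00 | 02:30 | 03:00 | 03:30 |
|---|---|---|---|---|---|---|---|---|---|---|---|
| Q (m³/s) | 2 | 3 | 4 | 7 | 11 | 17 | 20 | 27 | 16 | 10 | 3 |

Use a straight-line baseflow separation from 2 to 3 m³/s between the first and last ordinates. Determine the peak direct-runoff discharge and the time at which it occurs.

Q_p = 24.30 m³/s at t = 02:00

Subtracting baseflow gives direct-runoff ordinates: 0.00, 0.90, 1.80, 4.70, 8.60, 14.50, 17.40, 24.30, 13.20, 7.10, 0.00 m³/s.
The maximum is 24.30 m³/s, occurring at the reading for t = 02:00.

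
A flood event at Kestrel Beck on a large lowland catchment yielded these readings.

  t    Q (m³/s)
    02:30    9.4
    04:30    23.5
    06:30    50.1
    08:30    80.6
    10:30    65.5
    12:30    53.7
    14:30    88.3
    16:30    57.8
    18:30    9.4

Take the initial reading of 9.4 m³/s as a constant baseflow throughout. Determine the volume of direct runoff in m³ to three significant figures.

V ≈ 2.55 × 10^6 m³

Direct-runoff ordinates (Q − Q_b): 0.0, 14.1, 40.7, 71.2, 56.1, 44.3, 78.9, 48.4, 0.0 m³/s.
ΣQ_DR = 353.7 m³/s.
With Δt = 2 h = 7200 s, V = ΣQ_DR · Δt = 353.7 × 7200 = 2.55 × 10^6 m³.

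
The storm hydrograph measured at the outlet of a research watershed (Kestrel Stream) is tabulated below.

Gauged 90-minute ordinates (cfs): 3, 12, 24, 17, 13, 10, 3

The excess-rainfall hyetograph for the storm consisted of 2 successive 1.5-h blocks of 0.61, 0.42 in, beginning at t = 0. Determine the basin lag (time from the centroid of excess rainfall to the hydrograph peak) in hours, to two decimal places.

t_L ≈ 1.64 h

Centroid of excess rainfall: t_c = Σ P_i·t̄_i / ΣP_i = 1.3617 h (block centres at 0.75, 2.25 h).
Hydrograph peak occurs at t = 3 h, so basin lag t_L = 3 − 1.3617 = 1.64 h.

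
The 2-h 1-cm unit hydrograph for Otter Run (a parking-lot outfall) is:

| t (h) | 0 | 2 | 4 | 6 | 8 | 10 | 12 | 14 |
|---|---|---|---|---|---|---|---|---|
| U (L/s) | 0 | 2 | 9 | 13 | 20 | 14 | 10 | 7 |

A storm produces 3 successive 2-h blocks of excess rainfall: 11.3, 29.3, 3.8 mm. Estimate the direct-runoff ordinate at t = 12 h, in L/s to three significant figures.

Q ≈ 59.9 L/s

By discrete convolution, Q_j = Σ (P_i / 10 mm) · U_{j−i}.
At t = 12 h (j=6): Q = (11.3/10)·10 + (29.3/10)·14 + (3.8/10)·20 = 59.9 L/s.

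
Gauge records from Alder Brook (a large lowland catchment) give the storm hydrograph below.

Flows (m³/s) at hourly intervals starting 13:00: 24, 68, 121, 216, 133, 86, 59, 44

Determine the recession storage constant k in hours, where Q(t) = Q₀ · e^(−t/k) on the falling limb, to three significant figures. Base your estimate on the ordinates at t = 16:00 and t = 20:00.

k ≈ 2.51 h

On the falling limb, Q drops from 216 to 44 m³/s between t = 16:00 and t = 20:00 (Δt = 4 h).
k = −Δt / ln(Q₂/Q₁) = −4 / ln(44/216) = 2.51 h.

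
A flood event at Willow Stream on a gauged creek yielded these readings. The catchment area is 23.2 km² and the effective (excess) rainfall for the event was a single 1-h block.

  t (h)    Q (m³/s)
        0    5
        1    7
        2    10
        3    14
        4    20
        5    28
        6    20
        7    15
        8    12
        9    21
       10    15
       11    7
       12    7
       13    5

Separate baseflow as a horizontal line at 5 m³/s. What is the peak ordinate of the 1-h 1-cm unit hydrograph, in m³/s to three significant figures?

U_p ≈ 12.8 m³/s

Direct runoff: 0.0, 2.0, 5.0, 9.0, 15.0, 23.0, 15.0, 10.0, 7.0, 16.0, 10.0, 2.0, 2.0, 0.0 m³/s; ΣQ_DR = 116.0 m³/s, peak = 23.0 m³/s.
Runoff depth d = ΣQ_DR·Δt / A = 116.0 × 3600 / (23.2 km²) = 18.00 mm.
The 1-cm UH is the DRH scaled by (10 mm)/d, so U_p = 23.0 × 10/18.00 = 12.8 m³/s.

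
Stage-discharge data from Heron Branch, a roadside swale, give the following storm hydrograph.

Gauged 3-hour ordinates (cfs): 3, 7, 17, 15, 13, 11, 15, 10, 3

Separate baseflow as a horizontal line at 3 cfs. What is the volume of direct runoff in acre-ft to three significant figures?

V ≈ 16.6 acre-ft

Direct-runoff ordinates (Q − Q_b): 0.0, 4.0, 14.0, 12.0, 10.0, 8.0, 12.0, 7.0, 0.0 cfs.
ΣQ_DR = 67.00 cfs.
With Δt = 3 h = 10800 s, V = ΣQ_DR · Δt = 67.00 × 10800 = 7.24 × 10^5 ft³ = 16.6 acre-ft.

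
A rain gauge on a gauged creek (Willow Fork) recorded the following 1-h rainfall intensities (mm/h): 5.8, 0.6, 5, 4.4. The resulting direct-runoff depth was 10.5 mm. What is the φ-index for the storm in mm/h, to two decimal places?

φ ≈ 1.57 mm/h

Only the 3 blocks with intensity above φ contribute runoff: 5.8, 5, 4.4 mm/h.
Σ(I−φ)·Δt = d  ⇒  (5.8+5+4.4 − 3φ)·1 = 10.5
φ = (15.20 − 10.5/1) / 3 = 1.57 mm/h.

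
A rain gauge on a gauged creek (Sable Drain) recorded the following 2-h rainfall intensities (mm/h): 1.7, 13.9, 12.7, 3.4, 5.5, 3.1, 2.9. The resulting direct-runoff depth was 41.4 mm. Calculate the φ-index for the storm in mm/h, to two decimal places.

Only the 3 blocks with intensity above φ contribute runoff: 13.9, 12.7, 5.5 mm/h.
Σ(I−φ)·Δt = d  ⇒  (13.9+12.7+5.5 − 3φ)·2 = 41.4
φ = (32.10 − 41.4/2) / 3 = 3.80 mm/h.

φ ≈ 3.80 mm/h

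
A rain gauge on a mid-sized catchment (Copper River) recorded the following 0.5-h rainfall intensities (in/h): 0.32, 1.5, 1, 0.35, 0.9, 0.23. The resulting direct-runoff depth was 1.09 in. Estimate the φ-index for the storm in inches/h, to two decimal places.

φ ≈ 0.41 in/h

Only the 3 blocks with intensity above φ contribute runoff: 1.5, 1, 0.9 in/h.
Σ(I−φ)·Δt = d  ⇒  (1.5+1+0.9 − 3φ)·0.5 = 1.09
φ = (3.400 − 1.09/0.5) / 3 = 0.41 in/h.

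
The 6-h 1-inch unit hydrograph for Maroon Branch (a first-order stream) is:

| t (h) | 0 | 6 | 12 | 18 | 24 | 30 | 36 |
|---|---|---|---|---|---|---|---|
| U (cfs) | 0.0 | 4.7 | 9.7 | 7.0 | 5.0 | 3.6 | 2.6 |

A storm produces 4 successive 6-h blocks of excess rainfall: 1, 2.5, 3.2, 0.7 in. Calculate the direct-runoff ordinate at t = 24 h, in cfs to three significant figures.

Q ≈ 56.8 cfs

By discrete convolution, Q_j = Σ (P_i / 1 in) · U_{j−i}.
At t = 24 h (j=4): Q = (1/1)·5.0 + (2.5/1)·7.0 + (3.2/1)·9.7 + (0.7/1)·4.7 = 56.8 cfs.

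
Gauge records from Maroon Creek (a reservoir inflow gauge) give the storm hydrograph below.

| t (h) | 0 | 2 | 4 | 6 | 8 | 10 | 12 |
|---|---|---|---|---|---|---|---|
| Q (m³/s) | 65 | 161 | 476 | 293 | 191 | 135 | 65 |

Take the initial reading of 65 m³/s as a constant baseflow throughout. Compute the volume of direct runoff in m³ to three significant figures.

V ≈ 6.70 × 10^6 m³

Direct-runoff ordinates (Q − Q_b): 0.0, 96.0, 411.0, 228.0, 126.0, 70.0, 0.0 m³/s.
ΣQ_DR = 931.0 m³/s.
With Δt = 2 h = 7200 s, V = ΣQ_DR · Δt = 931.0 × 7200 = 6.70 × 10^6 m³.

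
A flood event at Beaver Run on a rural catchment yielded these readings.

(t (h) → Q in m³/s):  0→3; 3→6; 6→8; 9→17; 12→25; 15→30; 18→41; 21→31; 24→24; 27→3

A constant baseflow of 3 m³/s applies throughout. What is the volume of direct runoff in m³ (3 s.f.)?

V ≈ 1.71 × 10^6 m³

Direct-runoff ordinates (Q − Q_b): 0.0, 3.0, 5.0, 14.0, 22.0, 27.0, 38.0, 28.0, 21.0, 0.0 m³/s.
ΣQ_DR = 158.0 m³/s.
With Δt = 3 h = 10800 s, V = ΣQ_DR · Δt = 158.0 × 10800 = 1.71 × 10^6 m³.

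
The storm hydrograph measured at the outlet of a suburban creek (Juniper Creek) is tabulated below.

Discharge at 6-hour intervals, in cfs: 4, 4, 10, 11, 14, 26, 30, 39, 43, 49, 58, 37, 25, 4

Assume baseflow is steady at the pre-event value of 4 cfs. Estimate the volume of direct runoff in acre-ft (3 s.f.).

Direct-runoff ordinates (Q − Q_b): 0.0, 0.0, 6.0, 7.0, 10.0, 22.0, 26.0, 35.0, 39.0, 45.0, 54.0, 33.0, 21.0, 0.0 cfs.
ΣQ_DR = 298.0 cfs.
With Δt = 6 h = 21600 s, V = ΣQ_DR · Δt = 298.0 × 21600 = 6.44 × 10^6 ft³ = 148 acre-ft.

V ≈ 148 acre-ft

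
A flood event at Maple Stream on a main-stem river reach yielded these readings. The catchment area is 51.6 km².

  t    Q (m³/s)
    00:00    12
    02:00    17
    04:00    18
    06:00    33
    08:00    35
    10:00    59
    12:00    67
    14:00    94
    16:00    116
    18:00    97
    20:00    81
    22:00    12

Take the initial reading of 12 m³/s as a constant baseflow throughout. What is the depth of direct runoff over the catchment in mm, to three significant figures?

Direct runoff: 0.0, 5.0, 6.0, 21.0, 23.0, 47.0, 55.0, 82.0, 104.0, 85.0, 69.0, 0.0 m³/s; ΣQ_DR = 497.0 m³/s.
V = ΣQ_DR · Δt = 497.0 × 7200 s = 3.578 × 10^6 m³.
Over A = 51.6 km², depth = V / A = 69.3 mm.

d ≈ 69.3 mm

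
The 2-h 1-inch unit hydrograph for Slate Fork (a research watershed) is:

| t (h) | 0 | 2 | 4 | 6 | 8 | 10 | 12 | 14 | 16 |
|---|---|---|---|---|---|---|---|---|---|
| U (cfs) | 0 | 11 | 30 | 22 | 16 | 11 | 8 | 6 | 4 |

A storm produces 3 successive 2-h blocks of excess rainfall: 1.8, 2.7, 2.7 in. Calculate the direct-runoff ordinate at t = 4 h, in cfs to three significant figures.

By discrete convolution, Q_j = Σ (P_i / 1 in) · U_{j−i}.
At t = 4 h (j=2): Q = (1.8/1)·30 + (2.7/1)·11 + (2.7/1)·0 = 83.7 cfs.

Q ≈ 83.7 cfs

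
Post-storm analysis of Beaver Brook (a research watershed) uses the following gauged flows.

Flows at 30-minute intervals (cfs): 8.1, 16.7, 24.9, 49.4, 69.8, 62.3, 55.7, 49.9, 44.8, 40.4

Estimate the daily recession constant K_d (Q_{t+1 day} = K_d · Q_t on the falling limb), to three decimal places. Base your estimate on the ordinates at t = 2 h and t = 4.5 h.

K_d ≈ 0.005

Between t = 2 h and t = 4.5 h the flow falls from 69.8 to 40.4 cfs over 5×0.5 h = 2.5 h.
Per-interval ratio K = (40.4/69.8)^(1/5) = 0.8964; K_d = K^(24/0.5) = 0.005.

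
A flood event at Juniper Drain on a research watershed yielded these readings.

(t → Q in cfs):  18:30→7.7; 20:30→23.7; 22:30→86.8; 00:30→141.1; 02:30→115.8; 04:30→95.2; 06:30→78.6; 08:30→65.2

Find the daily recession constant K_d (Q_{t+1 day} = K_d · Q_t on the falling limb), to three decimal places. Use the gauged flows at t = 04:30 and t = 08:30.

K_d ≈ 0.103

Between t = 04:30 and t = 08:30 the flow falls from 95.2 to 65.2 cfs over 2×2 h = 4 h.
Per-interval ratio K = (65.2/95.2)^(1/2) = 0.8276; K_d = K^(24/2) = 0.103.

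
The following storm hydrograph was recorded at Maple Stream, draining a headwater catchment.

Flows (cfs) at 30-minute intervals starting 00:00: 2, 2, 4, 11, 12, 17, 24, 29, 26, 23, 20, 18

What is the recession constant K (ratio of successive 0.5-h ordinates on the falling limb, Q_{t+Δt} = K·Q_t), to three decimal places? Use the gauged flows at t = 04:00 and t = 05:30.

Using the recession-limb readings at t = 04:00 and t = 05:30: Q falls from 26 to 18 cfs over 3 intervals.
K = (Q₂/Q₁)^(1/3) = (18/26)^(1/3) = 0.885.

K ≈ 0.885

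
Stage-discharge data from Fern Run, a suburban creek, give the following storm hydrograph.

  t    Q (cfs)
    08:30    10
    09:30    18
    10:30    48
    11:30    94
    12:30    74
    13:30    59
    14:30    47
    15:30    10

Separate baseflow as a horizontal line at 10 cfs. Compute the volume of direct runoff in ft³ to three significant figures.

V ≈ 1.01 × 10^6 ft³

Direct-runoff ordinates (Q − Q_b): 0.0, 8.0, 38.0, 84.0, 64.0, 49.0, 37.0, 0.0 cfs.
ΣQ_DR = 280.0 cfs.
With Δt = 1 h = 3600 s, V = ΣQ_DR · Δt = 280.0 × 3600 = 1.01 × 10^6 ft³.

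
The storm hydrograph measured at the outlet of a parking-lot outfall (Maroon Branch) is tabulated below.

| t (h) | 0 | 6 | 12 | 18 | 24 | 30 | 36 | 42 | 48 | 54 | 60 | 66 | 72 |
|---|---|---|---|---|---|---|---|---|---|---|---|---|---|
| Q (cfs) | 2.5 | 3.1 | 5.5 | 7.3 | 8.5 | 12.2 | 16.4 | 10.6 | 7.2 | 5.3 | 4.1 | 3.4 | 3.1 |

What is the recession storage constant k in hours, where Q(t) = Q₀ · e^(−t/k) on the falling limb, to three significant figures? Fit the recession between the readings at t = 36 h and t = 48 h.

k ≈ 14.6 h

On the falling limb, Q drops from 16.4 to 7.2 cfs between t = 36 h and t = 48 h (Δt = 12 h).
k = −Δt / ln(Q₂/Q₁) = −12 / ln(7.2/16.4) = 14.6 h.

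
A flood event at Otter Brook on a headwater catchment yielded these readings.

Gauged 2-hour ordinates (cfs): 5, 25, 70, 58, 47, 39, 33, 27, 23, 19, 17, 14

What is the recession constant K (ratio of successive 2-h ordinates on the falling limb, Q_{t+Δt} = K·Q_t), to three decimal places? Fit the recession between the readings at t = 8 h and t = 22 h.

K ≈ 0.841

Using the recession-limb readings at t = 8 h and t = 22 h: Q falls from 47 to 14 cfs over 7 intervals.
K = (Q₂/Q₁)^(1/7) = (14/47)^(1/7) = 0.841.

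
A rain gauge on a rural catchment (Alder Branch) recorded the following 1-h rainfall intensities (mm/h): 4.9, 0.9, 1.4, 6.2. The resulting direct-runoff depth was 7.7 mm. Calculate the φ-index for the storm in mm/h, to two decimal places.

φ ≈ 1.70 mm/h

Only the 2 blocks with intensity above φ contribute runoff: 4.9, 6.2 mm/h.
Σ(I−φ)·Δt = d  ⇒  (4.9+6.2 − 2φ)·1 = 7.7
φ = (11.10 − 7.7/1) / 2 = 1.70 mm/h.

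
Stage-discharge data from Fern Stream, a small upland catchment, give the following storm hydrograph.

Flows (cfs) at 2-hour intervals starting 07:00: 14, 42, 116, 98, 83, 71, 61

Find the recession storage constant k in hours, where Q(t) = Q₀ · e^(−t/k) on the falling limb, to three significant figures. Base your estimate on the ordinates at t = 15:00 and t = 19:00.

k ≈ 13.0 h

On the falling limb, Q drops from 83 to 61 cfs between t = 15:00 and t = 19:00 (Δt = 4 h).
k = −Δt / ln(Q₂/Q₁) = −4 / ln(61/83) = 13.0 h.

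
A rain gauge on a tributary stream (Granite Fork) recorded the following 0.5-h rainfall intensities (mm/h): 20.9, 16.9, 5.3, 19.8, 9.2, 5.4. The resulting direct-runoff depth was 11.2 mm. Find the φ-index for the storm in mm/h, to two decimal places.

Only the 3 blocks with intensity above φ contribute runoff: 20.9, 16.9, 19.8 mm/h.
Σ(I−φ)·Δt = d  ⇒  (20.9+16.9+19.8 − 3φ)·0.5 = 11.2
φ = (57.60 − 11.2/0.5) / 3 = 11.73 mm/h.

φ ≈ 11.73 mm/h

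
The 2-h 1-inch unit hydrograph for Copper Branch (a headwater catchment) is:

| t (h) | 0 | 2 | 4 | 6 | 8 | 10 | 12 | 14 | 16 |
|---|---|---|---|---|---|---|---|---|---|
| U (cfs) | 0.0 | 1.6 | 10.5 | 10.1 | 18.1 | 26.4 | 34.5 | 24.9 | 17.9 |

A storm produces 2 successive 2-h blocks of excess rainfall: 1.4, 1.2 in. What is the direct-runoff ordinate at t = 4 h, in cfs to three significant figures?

Q ≈ 16.6 cfs

By discrete convolution, Q_j = Σ (P_i / 1 in) · U_{j−i}.
At t = 4 h (j=2): Q = (1.4/1)·10.5 + (1.2/1)·1.6 = 16.6 cfs.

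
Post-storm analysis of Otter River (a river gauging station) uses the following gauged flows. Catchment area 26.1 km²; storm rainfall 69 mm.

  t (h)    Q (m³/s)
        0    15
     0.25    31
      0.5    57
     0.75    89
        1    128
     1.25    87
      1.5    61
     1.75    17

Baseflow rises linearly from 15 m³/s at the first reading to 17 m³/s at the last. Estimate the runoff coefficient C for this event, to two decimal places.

C ≈ 0.18

ΣQ_DR = 357.0 m³/s; V = ΣQ_DR·Δt = 3.213 × 10^5 m³.
Runoff depth d = V / A = 12.31 mm.
C = d / P = 12.31 / 69 = 0.18.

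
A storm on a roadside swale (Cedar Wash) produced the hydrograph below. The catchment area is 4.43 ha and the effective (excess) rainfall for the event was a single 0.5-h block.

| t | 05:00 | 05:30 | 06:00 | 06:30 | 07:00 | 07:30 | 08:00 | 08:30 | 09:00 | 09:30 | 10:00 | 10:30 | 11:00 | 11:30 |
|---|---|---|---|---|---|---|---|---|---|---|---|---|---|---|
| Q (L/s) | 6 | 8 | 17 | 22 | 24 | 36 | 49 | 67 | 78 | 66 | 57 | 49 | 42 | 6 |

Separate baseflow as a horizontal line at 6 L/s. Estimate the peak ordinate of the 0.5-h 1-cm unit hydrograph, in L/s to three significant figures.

U_p ≈ 40.0 L/s

Direct runoff: 0.0, 2.0, 11.0, 16.0, 18.0, 30.0, 43.0, 61.0, 72.0, 60.0, 51.0, 43.0, 36.0, 0.0 L/s; ΣQ_DR = 443.0 L/s, peak = 72.0 L/s.
Runoff depth d = ΣQ_DR·Δt / A = 443.0 × 1800 / (4.43 ha) = 18.00 mm.
The 1-cm UH is the DRH scaled by (10 mm)/d, so U_p = 72.0 × 10/18.00 = 40.0 L/s.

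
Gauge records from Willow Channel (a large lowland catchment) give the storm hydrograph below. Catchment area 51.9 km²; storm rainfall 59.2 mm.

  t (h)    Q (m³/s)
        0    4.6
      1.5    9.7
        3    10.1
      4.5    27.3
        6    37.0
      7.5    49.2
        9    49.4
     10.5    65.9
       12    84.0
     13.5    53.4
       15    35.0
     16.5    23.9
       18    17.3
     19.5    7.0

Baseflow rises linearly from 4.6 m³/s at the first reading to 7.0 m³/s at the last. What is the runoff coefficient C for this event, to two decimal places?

C ≈ 0.69

ΣQ_DR = 392.6 m³/s; V = ΣQ_DR·Δt = 2.120 × 10^6 m³.
Runoff depth d = V / A = 40.85 mm.
C = d / P = 40.85 / 59.2 = 0.69.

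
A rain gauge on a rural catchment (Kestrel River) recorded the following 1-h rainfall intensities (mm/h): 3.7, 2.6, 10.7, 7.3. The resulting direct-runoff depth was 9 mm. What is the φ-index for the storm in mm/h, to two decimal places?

Only the 2 blocks with intensity above φ contribute runoff: 10.7, 7.3 mm/h.
Σ(I−φ)·Δt = d  ⇒  (10.7+7.3 − 2φ)·1 = 9
φ = (18.00 − 9/1) / 2 = 4.50 mm/h.

φ ≈ 4.50 mm/h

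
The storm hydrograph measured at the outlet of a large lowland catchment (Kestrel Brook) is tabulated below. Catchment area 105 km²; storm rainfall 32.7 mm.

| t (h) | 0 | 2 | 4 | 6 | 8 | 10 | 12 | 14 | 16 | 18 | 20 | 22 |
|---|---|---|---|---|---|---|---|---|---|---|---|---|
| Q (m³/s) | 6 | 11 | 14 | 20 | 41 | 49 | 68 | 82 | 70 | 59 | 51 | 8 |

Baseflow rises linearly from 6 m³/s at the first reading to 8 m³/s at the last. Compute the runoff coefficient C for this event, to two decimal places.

C ≈ 0.83

ΣQ_DR = 395.0 m³/s; V = ΣQ_DR·Δt = 2.844 × 10^6 m³.
Runoff depth d = V / A = 27.09 mm.
C = d / P = 27.09 / 32.7 = 0.83.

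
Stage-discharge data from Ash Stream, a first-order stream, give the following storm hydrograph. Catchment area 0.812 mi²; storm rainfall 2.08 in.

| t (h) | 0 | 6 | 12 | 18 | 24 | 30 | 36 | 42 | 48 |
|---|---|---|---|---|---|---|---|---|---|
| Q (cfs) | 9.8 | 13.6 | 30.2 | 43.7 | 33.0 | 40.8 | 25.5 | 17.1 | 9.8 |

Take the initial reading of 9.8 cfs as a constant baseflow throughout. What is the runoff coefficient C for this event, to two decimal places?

C ≈ 0.74

ΣQ_DR = 135.3 cfs; V = ΣQ_DR·Δt = 2.922 × 10^6 ft³.
Runoff depth d = V / A = 1.549 in.
C = d / P = 1.549 / 2.08 = 0.74.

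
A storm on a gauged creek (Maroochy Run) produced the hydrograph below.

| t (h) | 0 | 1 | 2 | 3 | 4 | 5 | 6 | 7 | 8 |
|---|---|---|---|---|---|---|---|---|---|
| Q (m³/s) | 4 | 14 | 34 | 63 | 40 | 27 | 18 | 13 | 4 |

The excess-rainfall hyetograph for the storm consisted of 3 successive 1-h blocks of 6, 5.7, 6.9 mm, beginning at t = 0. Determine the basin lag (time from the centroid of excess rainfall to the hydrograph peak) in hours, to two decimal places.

Centroid of excess rainfall: t_c = Σ P_i·t̄_i / ΣP_i = 1.5484 h (block centres at 0.5, 1.5, 2.5 h).
Hydrograph peak occurs at t = 3 h, so basin lag t_L = 3 − 1.5484 = 1.45 h.

t_L ≈ 1.45 h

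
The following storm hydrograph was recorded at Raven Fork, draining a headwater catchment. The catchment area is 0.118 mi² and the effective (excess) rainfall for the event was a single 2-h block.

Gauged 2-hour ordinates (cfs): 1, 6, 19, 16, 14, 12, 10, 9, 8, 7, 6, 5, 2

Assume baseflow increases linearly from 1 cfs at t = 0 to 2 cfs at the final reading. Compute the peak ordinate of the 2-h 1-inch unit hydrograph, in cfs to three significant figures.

U_p ≈ 7.11 cfs

Direct runoff: 0.00, 4.92, 17.83, 14.75, 12.67, 10.58, 8.50, 7.42, 6.33, 5.25, 4.17, 3.08, 0.00 cfs; ΣQ_DR = 95.50 cfs, peak = 17.83 cfs.
Runoff depth d = ΣQ_DR·Δt / A = 95.50 × 7200 / (0.118 mi²) = 2.508 in.
The 1-inch UH is the DRH scaled by (1 in)/d, so U_p = 17.83 × 1/2.508 = 7.11 cfs.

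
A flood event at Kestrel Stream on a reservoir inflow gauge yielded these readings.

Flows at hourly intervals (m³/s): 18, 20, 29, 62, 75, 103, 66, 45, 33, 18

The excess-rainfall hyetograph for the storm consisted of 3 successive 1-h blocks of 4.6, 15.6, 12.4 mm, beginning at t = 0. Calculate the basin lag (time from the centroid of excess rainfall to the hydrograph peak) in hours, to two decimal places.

Centroid of excess rainfall: t_c = Σ P_i·t̄_i / ΣP_i = 1.7393 h (block centres at 0.5, 1.5, 2.5 h).
Hydrograph peak occurs at t = 5 h, so basin lag t_L = 5 − 1.7393 = 3.26 h.

t_L ≈ 3.26 h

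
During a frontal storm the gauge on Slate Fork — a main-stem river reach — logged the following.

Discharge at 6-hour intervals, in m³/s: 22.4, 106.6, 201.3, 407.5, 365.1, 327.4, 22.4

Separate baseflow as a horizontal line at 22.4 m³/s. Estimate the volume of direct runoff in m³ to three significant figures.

V ≈ 2.80 × 10^7 m³

Direct-runoff ordinates (Q − Q_b): 0.0, 84.2, 178.9, 385.1, 342.7, 305.0, 0.0 m³/s.
ΣQ_DR = 1296 m³/s.
With Δt = 6 h = 21600 s, V = ΣQ_DR · Δt = 1296 × 21600 = 2.80 × 10^7 m³.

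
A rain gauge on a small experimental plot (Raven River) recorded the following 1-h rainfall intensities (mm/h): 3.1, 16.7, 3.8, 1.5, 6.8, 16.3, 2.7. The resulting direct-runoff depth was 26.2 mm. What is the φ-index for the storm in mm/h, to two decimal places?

φ ≈ 4.53 mm/h

Only the 3 blocks with intensity above φ contribute runoff: 16.7, 6.8, 16.3 mm/h.
Σ(I−φ)·Δt = d  ⇒  (16.7+6.8+16.3 − 3φ)·1 = 26.2
φ = (39.80 − 26.2/1) / 3 = 4.53 mm/h.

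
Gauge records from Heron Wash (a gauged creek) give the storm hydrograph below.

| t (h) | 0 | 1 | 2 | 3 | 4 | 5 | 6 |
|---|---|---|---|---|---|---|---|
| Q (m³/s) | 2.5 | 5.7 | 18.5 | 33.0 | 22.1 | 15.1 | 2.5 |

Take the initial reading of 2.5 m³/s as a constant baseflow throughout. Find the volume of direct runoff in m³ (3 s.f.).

V ≈ 2.95 × 10^5 m³

Direct-runoff ordinates (Q − Q_b): 0.0, 3.2, 16.0, 30.5, 19.6, 12.6, 0.0 m³/s.
ΣQ_DR = 81.90 m³/s.
With Δt = 1 h = 3600 s, V = ΣQ_DR · Δt = 81.90 × 3600 = 2.95 × 10^5 m³.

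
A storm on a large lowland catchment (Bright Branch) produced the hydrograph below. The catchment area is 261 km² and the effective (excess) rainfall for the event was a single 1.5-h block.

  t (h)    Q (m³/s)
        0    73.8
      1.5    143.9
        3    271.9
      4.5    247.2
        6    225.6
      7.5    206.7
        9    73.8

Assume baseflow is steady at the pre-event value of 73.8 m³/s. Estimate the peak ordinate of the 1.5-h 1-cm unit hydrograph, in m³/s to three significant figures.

U_p ≈ 132 m³/s

Direct runoff: 0.0, 70.1, 198.1, 173.4, 151.8, 132.9, 0.0 m³/s; ΣQ_DR = 726.3 m³/s, peak = 198.1 m³/s.
Runoff depth d = ΣQ_DR·Δt / A = 726.3 × 5400 / (261 km²) = 15.03 mm.
The 1-cm UH is the DRH scaled by (10 mm)/d, so U_p = 198.1 × 10/15.03 = 132 m³/s.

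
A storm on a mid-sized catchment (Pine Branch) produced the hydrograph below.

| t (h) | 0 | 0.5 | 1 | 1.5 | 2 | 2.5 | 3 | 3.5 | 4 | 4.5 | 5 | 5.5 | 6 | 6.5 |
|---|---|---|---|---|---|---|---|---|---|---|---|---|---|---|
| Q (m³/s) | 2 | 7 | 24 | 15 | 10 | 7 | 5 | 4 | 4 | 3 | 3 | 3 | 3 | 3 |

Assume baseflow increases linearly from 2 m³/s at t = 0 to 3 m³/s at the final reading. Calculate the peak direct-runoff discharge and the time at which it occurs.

Subtracting baseflow gives direct-runoff ordinates: 0.00, 4.92, 21.85, 12.77, 7.69, 4.62, 2.54, 1.46, 1.38, 0.31, 0.23, 0.15, 0.08, 0.00 m³/s.
The maximum is 21.85 m³/s, occurring at the reading for t = 1 h.

Q_p = 21.85 m³/s at t = 1 h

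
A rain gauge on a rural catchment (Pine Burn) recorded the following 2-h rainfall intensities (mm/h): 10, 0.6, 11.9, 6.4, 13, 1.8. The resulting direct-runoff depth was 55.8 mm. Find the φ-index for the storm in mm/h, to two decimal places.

φ ≈ 3.35 mm/h

Only the 4 blocks with intensity above φ contribute runoff: 10, 11.9, 6.4, 13 mm/h.
Σ(I−φ)·Δt = d  ⇒  (10+11.9+6.4+13 − 4φ)·2 = 55.8
φ = (41.30 − 55.8/2) / 4 = 3.35 mm/h.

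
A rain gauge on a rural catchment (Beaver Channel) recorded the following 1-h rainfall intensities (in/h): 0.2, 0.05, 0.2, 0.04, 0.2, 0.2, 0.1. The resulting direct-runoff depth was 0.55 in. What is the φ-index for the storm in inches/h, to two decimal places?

Only the 5 blocks with intensity above φ contribute runoff: 0.2, 0.2, 0.2, 0.2, 0.1 in/h.
Σ(I−φ)·Δt = d  ⇒  (0.2+0.2+0.2+0.2+0.1 − 5φ)·1 = 0.55
φ = (0.9000 − 0.55/1) / 5 = 0.07 in/h.

φ ≈ 0.07 in/h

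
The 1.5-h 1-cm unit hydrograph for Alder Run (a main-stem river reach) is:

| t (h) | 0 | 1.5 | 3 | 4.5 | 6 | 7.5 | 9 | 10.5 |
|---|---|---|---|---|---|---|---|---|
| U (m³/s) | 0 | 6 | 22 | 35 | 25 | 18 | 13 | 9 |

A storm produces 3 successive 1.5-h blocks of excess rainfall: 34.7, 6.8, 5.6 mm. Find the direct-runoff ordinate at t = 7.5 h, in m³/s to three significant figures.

Q ≈ 99.1 m³/s

By discrete convolution, Q_j = Σ (P_i / 10 mm) · U_{j−i}.
At t = 7.5 h (j=5): Q = (34.7/10)·18 + (6.8/10)·25 + (5.6/10)·35 = 99.1 m³/s.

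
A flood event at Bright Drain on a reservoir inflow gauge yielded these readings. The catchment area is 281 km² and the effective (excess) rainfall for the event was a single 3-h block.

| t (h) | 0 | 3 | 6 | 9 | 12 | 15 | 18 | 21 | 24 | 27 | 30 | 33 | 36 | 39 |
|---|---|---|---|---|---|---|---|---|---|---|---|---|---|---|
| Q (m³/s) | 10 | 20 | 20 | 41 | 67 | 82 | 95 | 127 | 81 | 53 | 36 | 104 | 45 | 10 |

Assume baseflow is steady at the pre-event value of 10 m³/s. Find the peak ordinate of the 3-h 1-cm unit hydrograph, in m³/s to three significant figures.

U_p ≈ 46.8 m³/s

Direct runoff: 0.0, 10.0, 10.0, 31.0, 57.0, 72.0, 85.0, 117.0, 71.0, 43.0, 26.0, 94.0, 35.0, 0.0 m³/s; ΣQ_DR = 651.0 m³/s, peak = 117.0 m³/s.
Runoff depth d = ΣQ_DR·Δt / A = 651.0 × 10800 / (281 km²) = 25.02 mm.
The 1-cm UH is the DRH scaled by (10 mm)/d, so U_p = 117.0 × 10/25.02 = 46.8 m³/s.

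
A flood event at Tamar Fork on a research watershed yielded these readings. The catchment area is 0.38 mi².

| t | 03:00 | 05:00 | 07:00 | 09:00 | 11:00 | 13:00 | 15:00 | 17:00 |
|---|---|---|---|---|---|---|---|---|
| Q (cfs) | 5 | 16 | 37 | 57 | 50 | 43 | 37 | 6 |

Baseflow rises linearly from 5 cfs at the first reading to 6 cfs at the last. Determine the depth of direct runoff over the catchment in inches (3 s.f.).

Direct runoff: 0.00, 10.86, 31.71, 51.57, 44.43, 37.29, 31.14, 0.00 cfs; ΣQ_DR = 207.0 cfs.
V = ΣQ_DR · Δt = 207.0 × 7200 s = 1.490 × 10^6 ft³.
Over A = 0.38 mi², depth = V / A = 1.69 in.

d ≈ 1.69 in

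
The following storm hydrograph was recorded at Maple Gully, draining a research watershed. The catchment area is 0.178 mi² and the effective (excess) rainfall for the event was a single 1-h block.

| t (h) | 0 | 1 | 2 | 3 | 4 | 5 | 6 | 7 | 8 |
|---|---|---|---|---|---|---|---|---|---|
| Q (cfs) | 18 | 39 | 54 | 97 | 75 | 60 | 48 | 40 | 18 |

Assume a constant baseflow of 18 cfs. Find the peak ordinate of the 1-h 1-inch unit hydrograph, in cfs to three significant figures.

Direct runoff: 0.0, 21.0, 36.0, 79.0, 57.0, 42.0, 30.0, 22.0, 0.0 cfs; ΣQ_DR = 287.0 cfs, peak = 79.0 cfs.
Runoff depth d = ΣQ_DR·Δt / A = 287.0 × 3600 / (0.178 mi²) = 2.498 in.
The 1-inch UH is the DRH scaled by (1 in)/d, so U_p = 79.0 × 1/2.498 = 31.6 cfs.

U_p ≈ 31.6 cfs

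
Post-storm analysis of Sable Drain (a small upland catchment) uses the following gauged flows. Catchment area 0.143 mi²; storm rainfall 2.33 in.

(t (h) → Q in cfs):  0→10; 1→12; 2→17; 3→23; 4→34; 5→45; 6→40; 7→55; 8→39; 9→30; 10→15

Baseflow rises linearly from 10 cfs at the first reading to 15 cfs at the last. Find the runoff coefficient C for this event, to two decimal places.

C ≈ 0.85

ΣQ_DR = 182.5 cfs; V = ΣQ_DR·Δt = 6.570 × 10^5 ft³.
Runoff depth d = V / A = 1.978 in.
C = d / P = 1.978 / 2.33 = 0.85.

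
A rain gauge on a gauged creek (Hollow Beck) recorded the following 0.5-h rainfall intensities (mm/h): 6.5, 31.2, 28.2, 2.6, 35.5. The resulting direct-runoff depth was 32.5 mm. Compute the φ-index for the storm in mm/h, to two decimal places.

φ ≈ 9.97 mm/h

Only the 3 blocks with intensity above φ contribute runoff: 31.2, 28.2, 35.5 mm/h.
Σ(I−φ)·Δt = d  ⇒  (31.2+28.2+35.5 − 3φ)·0.5 = 32.5
φ = (94.90 − 32.5/0.5) / 3 = 9.97 mm/h.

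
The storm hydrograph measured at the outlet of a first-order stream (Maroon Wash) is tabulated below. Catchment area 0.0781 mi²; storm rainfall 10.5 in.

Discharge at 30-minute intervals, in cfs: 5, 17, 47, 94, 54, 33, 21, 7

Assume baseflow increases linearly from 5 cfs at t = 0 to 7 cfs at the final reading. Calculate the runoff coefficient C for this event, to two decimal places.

C ≈ 0.22

ΣQ_DR = 230.0 cfs; V = ΣQ_DR·Δt = 4.140 × 10^5 ft³.
Runoff depth d = V / A = 2.282 in.
C = d / P = 2.282 / 10.5 = 0.22.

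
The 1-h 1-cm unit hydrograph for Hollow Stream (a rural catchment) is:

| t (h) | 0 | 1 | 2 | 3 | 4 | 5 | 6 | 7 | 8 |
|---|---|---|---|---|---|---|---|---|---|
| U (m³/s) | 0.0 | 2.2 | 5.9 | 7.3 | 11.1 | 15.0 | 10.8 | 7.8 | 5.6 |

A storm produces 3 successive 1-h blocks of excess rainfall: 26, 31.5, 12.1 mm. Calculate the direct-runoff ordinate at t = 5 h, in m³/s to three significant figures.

By discrete convolution, Q_j = Σ (P_i / 10 mm) · U_{j−i}.
At t = 5 h (j=5): Q = (26/10)·15.0 + (31.5/10)·11.1 + (12.1/10)·7.3 = 82.8 m³/s.

Q ≈ 82.8 m³/s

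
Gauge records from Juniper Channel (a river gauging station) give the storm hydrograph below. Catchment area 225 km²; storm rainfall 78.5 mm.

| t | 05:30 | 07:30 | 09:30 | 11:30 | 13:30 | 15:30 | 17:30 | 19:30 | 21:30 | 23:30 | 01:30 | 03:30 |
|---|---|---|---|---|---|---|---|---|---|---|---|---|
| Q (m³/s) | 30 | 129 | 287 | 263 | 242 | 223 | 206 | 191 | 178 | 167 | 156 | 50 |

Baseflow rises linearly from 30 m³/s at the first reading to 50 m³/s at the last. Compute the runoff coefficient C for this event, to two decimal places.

ΣQ_DR = 1642 m³/s; V = ΣQ_DR·Δt = 1.182 × 10^7 m³.
Runoff depth d = V / A = 52.54 mm.
C = d / P = 52.54 / 78.5 = 0.67.

C ≈ 0.67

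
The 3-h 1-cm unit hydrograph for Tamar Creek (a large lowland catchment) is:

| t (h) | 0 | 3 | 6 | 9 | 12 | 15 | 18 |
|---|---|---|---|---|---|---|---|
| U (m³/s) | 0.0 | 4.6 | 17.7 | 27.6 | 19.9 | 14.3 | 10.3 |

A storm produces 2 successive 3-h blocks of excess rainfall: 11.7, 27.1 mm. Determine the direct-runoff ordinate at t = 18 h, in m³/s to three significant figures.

By discrete convolution, Q_j = Σ (P_i / 10 mm) · U_{j−i}.
At t = 18 h (j=6): Q = (11.7/10)·10.3 + (27.1/10)·14.3 = 50.8 m³/s.

Q ≈ 50.8 m³/s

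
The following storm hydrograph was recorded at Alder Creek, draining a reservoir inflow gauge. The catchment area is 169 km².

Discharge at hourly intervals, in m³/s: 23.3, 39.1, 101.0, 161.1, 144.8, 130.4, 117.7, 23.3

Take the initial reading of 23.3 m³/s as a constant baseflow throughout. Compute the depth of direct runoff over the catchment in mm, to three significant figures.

d ≈ 11.8 mm

Direct runoff: 0.0, 15.8, 77.7, 137.8, 121.5, 107.1, 94.4, 0.0 m³/s; ΣQ_DR = 554.3 m³/s.
V = ΣQ_DR · Δt = 554.3 × 3600 s = 1.995 × 10^6 m³.
Over A = 169 km², depth = V / A = 11.8 mm.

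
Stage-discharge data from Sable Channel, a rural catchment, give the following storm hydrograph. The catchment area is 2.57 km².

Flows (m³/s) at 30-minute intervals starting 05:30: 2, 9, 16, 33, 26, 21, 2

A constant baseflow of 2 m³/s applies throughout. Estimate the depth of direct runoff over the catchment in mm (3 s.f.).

d ≈ 66.5 mm

Direct runoff: 0.0, 7.0, 14.0, 31.0, 24.0, 19.0, 0.0 m³/s; ΣQ_DR = 95.00 m³/s.
V = ΣQ_DR · Δt = 95.00 × 1800 s = 1.710 × 10^5 m³.
Over A = 2.57 km², depth = V / A = 66.5 mm.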